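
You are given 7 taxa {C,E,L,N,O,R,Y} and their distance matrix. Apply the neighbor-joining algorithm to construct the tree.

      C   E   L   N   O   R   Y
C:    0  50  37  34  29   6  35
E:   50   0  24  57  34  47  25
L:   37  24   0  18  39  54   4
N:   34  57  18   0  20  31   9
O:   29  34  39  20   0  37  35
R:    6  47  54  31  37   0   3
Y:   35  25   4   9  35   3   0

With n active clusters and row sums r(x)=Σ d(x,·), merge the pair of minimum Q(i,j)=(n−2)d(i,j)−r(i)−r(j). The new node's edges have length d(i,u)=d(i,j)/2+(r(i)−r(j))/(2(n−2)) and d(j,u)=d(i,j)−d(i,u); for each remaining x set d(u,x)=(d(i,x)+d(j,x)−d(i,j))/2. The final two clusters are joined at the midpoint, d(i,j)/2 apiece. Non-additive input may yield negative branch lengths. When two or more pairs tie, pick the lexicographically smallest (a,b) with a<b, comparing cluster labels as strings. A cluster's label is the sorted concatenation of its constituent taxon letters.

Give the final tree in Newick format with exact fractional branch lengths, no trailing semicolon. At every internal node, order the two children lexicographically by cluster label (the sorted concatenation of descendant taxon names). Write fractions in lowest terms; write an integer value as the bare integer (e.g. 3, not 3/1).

1. join C+R (d=6, Q=-339) ⇒ CR; edges |C|=43/10, |R|=17/10
  updated: d(CR,E)=91/2, d(CR,L)=85/2, d(CR,N)=59/2, d(CR,O)=30, d(CR,Y)=16
2. join E+L (d=24, Q=-217) ⇒ EL; edges |E|=77/4, |L|=19/4
  updated: d(CR,EL)=32, d(EL,N)=51/2, d(EL,O)=49/2, d(EL,Y)=5/2
3. join EL+Y (d=5/2, Q=-279/2) ⇒ ELY; edges |EL|=59/12, |Y|=-29/12
  updated: d(CR,ELY)=91/4, d(ELY,N)=16, d(ELY,O)=57/2
4. join CR+ELY (d=91/4, Q=-104) ⇒ CELRY; edges |CR|=121/8, |ELY|=61/8
  updated: d(CELRY,N)=91/8, d(CELRY,O)=143/8
5. join CELRY+N (d=91/8, Q=-197/4) ⇒ CELNRY; edges |CELRY|=37/8, |N|=27/4
  updated: d(CELNRY,O)=53/4
6. join CELNRY+O (d=53/4) ⇒ CELNORY; edges |CELNRY|=53/8, |O|=53/8
final tree: ((((C:43/10,R:17/10):121/8,((E:77/4,L:19/4):59/12,Y:-29/12):61/8):37/8,N:27/4):53/8,O:53/8)
total length: 639/8

((((C:43/10,R:17/10):121/8,((E:77/4,L:19/4):59/12,Y:-29/12):61/8):37/8,N:27/4):53/8,O:53/8)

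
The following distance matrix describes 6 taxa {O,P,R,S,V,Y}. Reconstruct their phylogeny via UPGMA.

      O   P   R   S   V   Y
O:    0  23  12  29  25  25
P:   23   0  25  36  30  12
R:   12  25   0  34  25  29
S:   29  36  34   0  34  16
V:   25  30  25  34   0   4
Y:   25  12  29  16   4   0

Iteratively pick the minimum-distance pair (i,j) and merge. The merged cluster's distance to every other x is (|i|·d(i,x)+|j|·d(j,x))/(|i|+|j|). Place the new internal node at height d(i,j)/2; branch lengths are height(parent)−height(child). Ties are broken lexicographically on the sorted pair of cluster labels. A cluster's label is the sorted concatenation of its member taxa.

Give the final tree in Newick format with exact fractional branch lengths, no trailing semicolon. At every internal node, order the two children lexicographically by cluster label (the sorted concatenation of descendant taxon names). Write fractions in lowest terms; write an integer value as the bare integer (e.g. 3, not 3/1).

iteration 1: select V,Y (d=4); attach at lengths (2, 2); label the merged cluster VY
  updated: d(O,VY)=25, d(P,VY)=21, d(R,VY)=27, d(S,VY)=25
iteration 2: select O,R (d=12); attach at lengths (6, 6); label the merged cluster OR
  updated: d(OR,P)=24, d(OR,S)=63/2, d(OR,VY)=26
iteration 3: select P,VY (d=21); attach at lengths (21/2, 17/2); label the merged cluster PVY
  updated: d(OR,PVY)=76/3, d(PVY,S)=86/3
iteration 4: select OR,PVY (d=76/3); attach at lengths (20/3, 13/6); label the merged cluster OPRVY
  updated: d(OPRVY,S)=149/5
iteration 5: select OPRVY,S (d=149/5); attach at lengths (67/30, 149/10); label the merged cluster OPRSVY
final tree: (((O:6,R:6):20/3,(P:21/2,(V:2,Y:2):17/2):13/6):67/30,S:149/10)
total length: 1829/30

(((O:6,R:6):20/3,(P:21/2,(V:2,Y:2):17/2):13/6):67/30,S:149/10)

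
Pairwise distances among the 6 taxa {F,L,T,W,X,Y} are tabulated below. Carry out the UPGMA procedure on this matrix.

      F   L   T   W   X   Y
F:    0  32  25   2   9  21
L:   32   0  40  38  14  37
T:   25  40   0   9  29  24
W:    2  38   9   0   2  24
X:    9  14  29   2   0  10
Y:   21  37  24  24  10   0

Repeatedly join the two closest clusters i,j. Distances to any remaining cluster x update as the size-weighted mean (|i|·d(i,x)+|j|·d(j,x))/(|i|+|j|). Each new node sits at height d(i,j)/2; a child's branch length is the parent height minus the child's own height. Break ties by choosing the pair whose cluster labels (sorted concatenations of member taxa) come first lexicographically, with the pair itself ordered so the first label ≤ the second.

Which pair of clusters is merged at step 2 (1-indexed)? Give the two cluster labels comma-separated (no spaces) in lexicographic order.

FW,X

step 1: merge (F,W) at d=2; branch lengths F→1, W→1; new cluster FW
  updated: d(FW,L)=35, d(FW,T)=17, d(FW,X)=11/2, d(FW,Y)=45/2
step 2: merge (FW,X) at d=11/2; branch lengths FW→7/4, X→11/4; new cluster FWX
  updated: d(FWX,L)=28, d(FWX,T)=21, d(FWX,Y)=55/3
step 3: merge (FWX,Y) at d=55/3; branch lengths FWX→77/12, Y→55/6; new cluster FWXY
  updated: d(FWXY,L)=121/4, d(FWXY,T)=87/4
step 4: merge (FWXY,T) at d=87/4; branch lengths FWXY→41/24, T→87/8; new cluster FTWXY
  updated: d(FTWXY,L)=161/5
step 5: merge (FTWXY,L) at d=161/5; branch lengths FTWXY→209/40, L→161/10; new cluster FLTWXY
final tree: (((((F:1,W:1):7/4,X:11/4):77/12,Y:55/6):41/24,T:87/8):209/40,L:161/10)
total length: 6719/120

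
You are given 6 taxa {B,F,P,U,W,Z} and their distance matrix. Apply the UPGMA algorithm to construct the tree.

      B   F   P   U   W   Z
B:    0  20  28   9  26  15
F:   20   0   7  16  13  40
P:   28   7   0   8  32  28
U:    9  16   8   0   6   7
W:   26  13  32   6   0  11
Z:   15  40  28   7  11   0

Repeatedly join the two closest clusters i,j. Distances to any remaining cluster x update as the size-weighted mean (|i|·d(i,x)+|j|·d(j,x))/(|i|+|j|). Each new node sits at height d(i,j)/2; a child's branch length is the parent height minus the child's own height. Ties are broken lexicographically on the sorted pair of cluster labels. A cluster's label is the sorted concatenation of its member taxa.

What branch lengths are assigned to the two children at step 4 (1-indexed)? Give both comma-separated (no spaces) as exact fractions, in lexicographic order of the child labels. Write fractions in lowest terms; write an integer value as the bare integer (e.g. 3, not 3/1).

step 1: merge (U,W) at d=6; branch lengths U→3, W→3; new cluster UW
  updated: d(B,UW)=35/2, d(F,UW)=29/2, d(P,UW)=20, d(UW,Z)=9
step 2: merge (F,P) at d=7; branch lengths F→7/2, P→7/2; new cluster FP
  updated: d(B,FP)=24, d(FP,UW)=69/4, d(FP,Z)=34
step 3: merge (UW,Z) at d=9; branch lengths UW→3/2, Z→9/2; new cluster UWZ
  updated: d(B,UWZ)=50/3, d(FP,UWZ)=137/6
step 4: merge (B,UWZ) at d=50/3; branch lengths B→25/3, UWZ→23/6; new cluster BUWZ
  updated: d(BUWZ,FP)=185/8
step 5: merge (BUWZ,FP) at d=185/8; branch lengths BUWZ→155/48, FP→129/16; new cluster BFPUWZ
final tree: ((B:25/3,((U:3,W:3):3/2,Z:9/2):23/6):155/48,(F:7/2,P:7/2):129/16)
total length: 1019/24

25/3,23/6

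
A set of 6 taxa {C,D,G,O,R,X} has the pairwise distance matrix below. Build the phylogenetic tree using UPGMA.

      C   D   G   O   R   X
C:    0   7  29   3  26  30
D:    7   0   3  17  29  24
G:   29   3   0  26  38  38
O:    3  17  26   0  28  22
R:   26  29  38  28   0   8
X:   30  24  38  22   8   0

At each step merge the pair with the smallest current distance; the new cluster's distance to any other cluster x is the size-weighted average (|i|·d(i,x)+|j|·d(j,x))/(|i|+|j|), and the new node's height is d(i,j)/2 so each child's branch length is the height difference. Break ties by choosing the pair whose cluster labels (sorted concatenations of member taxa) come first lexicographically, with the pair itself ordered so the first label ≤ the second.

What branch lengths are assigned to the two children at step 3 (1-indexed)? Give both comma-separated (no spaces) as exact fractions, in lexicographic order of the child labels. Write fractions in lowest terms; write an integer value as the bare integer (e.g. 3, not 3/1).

4,4

iteration 1: select C,O (d=3); attach at lengths (3/2, 3/2); label the merged cluster CO
  updated: d(CO,D)=12, d(CO,G)=55/2, d(CO,R)=27, d(CO,X)=26
iteration 2: select D,G (d=3); attach at lengths (3/2, 3/2); label the merged cluster DG
  updated: d(CO,DG)=79/4, d(DG,R)=67/2, d(DG,X)=31
iteration 3: select R,X (d=8); attach at lengths (4, 4); label the merged cluster RX
  updated: d(CO,RX)=53/2, d(DG,RX)=129/4
iteration 4: select CO,DG (d=79/4); attach at lengths (67/8, 67/8); label the merged cluster CDGO
  updated: d(CDGO,RX)=235/8
iteration 5: select CDGO,RX (d=235/8); attach at lengths (77/16, 171/16); label the merged cluster CDGORX
final tree: (((C:3/2,O:3/2):67/8,(D:3/2,G:3/2):67/8):77/16,(R:4,X:4):171/16)
total length: 185/4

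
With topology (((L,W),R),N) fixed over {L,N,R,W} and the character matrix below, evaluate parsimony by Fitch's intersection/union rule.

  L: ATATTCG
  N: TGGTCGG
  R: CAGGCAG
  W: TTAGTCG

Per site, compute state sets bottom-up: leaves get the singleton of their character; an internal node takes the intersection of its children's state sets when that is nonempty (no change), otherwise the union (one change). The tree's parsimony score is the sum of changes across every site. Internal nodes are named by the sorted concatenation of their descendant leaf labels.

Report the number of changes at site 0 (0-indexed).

site 0, node LW: L={A} ∪ W={T} → {A,T} (+1)
site 0, node LRW: LW={A,T} ∪ R={C} → {A,C,T} (+1)
site 0, node LNRW: LRW={A,C,T} ∩ N={T} → {T} (+0)
site 1, node LW: L={T} ∩ W={T} → {T} (+0)
site 1, node LRW: LW={T} ∪ R={A} → {A,T} (+1)
site 1, node LNRW: LRW={A,T} ∪ N={G} → {A,G,T} (+1)
site 2, node LW: L={A} ∩ W={A} → {A} (+0)
site 2, node LRW: LW={A} ∪ R={G} → {A,G} (+1)
site 2, node LNRW: LRW={A,G} ∩ N={G} → {G} (+0)
site 3, node LW: L={T} ∪ W={G} → {G,T} (+1)
site 3, node LRW: LW={G,T} ∩ R={G} → {G} (+0)
site 3, node LNRW: LRW={G} ∪ N={T} → {G,T} (+1)
site 4, node LW: L={T} ∩ W={T} → {T} (+0)
site 4, node LRW: LW={T} ∪ R={C} → {C,T} (+1)
site 4, node LNRW: LRW={C,T} ∩ N={C} → {C} (+0)
site 5, node LW: L={C} ∩ W={C} → {C} (+0)
site 5, node LRW: LW={C} ∪ R={A} → {A,C} (+1)
site 5, node LNRW: LRW={A,C} ∪ N={G} → {A,C,G} (+1)
site 6, node LW: L={G} ∩ W={G} → {G} (+0)
site 6, node LRW: LW={G} ∩ R={G} → {G} (+0)
site 6, node LNRW: LRW={G} ∩ N={G} → {G} (+0)
per-site changes: [2, 2, 1, 2, 1, 2, 0]; total = 10

2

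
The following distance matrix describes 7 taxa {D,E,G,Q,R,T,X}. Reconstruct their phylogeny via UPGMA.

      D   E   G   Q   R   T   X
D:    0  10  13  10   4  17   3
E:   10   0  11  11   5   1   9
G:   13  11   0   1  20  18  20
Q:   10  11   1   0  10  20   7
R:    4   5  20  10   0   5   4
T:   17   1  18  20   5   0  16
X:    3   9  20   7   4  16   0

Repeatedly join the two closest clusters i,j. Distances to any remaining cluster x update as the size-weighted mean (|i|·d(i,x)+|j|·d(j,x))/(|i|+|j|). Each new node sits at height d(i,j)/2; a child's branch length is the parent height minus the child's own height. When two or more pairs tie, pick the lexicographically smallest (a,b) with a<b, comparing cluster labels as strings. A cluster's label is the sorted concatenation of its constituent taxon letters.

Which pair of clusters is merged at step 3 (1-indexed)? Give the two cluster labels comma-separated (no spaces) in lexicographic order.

1. join E+T (d=1) ⇒ ET; edges |E|=1/2, |T|=1/2
  updated: d(D,ET)=27/2, d(ET,G)=29/2, d(ET,Q)=31/2, d(ET,R)=5, d(ET,X)=25/2
2. join G+Q (d=1) ⇒ GQ; edges |G|=1/2, |Q|=1/2
  updated: d(D,GQ)=23/2, d(ET,GQ)=15, d(GQ,R)=15, d(GQ,X)=27/2
3. join D+X (d=3) ⇒ DX; edges |D|=3/2, |X|=3/2
  updated: d(DX,ET)=13, d(DX,GQ)=25/2, d(DX,R)=4
4. join DX+R (d=4) ⇒ DRX; edges |DX|=1/2, |R|=2
  updated: d(DRX,ET)=31/3, d(DRX,GQ)=40/3
5. join DRX+ET (d=31/3) ⇒ DERTX; edges |DRX|=19/6, |ET|=14/3
  updated: d(DERTX,GQ)=14
6. join DERTX+GQ (d=14) ⇒ DEGQRTX; edges |DERTX|=11/6, |GQ|=13/2
final tree: ((((D:3/2,X:3/2):1/2,R:2):19/6,(E:1/2,T:1/2):14/3):11/6,(G:1/2,Q:1/2):13/2)
total length: 71/3

D,X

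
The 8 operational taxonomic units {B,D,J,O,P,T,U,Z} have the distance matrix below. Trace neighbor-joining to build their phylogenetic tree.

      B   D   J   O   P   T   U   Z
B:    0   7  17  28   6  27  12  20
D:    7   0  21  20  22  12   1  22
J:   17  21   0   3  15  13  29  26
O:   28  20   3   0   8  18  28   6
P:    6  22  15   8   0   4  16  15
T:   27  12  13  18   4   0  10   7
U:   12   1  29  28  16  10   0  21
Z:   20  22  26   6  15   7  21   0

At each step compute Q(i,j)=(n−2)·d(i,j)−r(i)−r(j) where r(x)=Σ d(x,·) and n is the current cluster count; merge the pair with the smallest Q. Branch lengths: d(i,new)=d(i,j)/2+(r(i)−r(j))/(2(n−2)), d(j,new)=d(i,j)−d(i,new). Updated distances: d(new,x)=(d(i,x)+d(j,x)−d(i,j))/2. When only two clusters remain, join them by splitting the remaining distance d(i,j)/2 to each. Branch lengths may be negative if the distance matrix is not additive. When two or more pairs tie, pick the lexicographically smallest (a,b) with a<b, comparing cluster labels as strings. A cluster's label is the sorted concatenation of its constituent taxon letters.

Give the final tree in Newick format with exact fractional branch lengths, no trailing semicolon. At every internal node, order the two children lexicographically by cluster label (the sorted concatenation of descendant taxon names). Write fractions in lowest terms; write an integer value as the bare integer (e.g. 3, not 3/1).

iteration 1: select J,O (d=3, Q=-217); attach at lengths (31/12, 5/12); label the merged cluster JO
  updated: d(B,JO)=21, d(D,JO)=19, d(JO,P)=10, d(JO,T)=14, d(JO,U)=27, d(JO,Z)=29/2
iteration 2: select D,U (d=1, Q=-165); attach at lengths (1/10, 9/10); label the merged cluster DU
  updated: d(B,DU)=9, d(DU,JO)=45/2, d(DU,P)=37/2, d(DU,T)=21/2, d(DU,Z)=21
iteration 3: select B,DU (d=9, Q=-257/2); attach at lengths (75/16, 69/16); label the merged cluster BDU
  updated: d(BDU,JO)=69/4, d(BDU,P)=31/4, d(BDU,T)=57/4, d(BDU,Z)=16
iteration 4: select T,Z (d=7, Q=-283/4); attach at lengths (31/24, 137/24); label the merged cluster TZ
  updated: d(BDU,TZ)=93/8, d(JO,TZ)=43/4, d(P,TZ)=6
iteration 5: select BDU,P (d=31/4, Q=-359/8); attach at lengths (227/32, 21/32); label the merged cluster BDPU
  updated: d(BDPU,JO)=39/4, d(BDPU,TZ)=79/16
iteration 6: select BDPU,JO (d=39/4, Q=-407/16); attach at lengths (63/32, 249/32); label the merged cluster BDJOPU
  updated: d(BDJOPU,TZ)=95/32
iteration 7: select BDJOPU,TZ (d=95/32); attach at lengths (95/64, 95/64); label the merged cluster BDJOPTUZ
final tree: ((((B:75/16,(D:1/10,U:9/10):69/16):227/32,P:21/32):63/32,(J:31/12,O:5/12):249/32):95/64,(T:31/24,Z:137/24):95/64)
total length: 1295/32

((((B:75/16,(D:1/10,U:9/10):69/16):227/32,P:21/32):63/32,(J:31/12,O:5/12):249/32):95/64,(T:31/24,Z:137/24):95/64)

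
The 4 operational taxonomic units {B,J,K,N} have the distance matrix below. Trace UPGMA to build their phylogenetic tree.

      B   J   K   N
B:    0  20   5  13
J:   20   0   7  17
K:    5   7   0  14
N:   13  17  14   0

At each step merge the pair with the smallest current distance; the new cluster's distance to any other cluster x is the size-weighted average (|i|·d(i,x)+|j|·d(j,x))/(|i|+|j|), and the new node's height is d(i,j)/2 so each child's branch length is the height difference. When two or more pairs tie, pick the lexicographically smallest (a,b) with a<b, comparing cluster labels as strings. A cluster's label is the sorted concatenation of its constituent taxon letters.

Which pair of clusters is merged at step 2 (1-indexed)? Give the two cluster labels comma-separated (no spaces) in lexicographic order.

step 1: merge (B,K) at d=5; branch lengths B→5/2, K→5/2; new cluster BK
  updated: d(BK,J)=27/2, d(BK,N)=27/2
step 2: merge (BK,J) at d=27/2; branch lengths BK→17/4, J→27/4; new cluster BJK
  updated: d(BJK,N)=44/3
step 3: merge (BJK,N) at d=44/3; branch lengths BJK→7/12, N→22/3; new cluster BJKN
final tree: (((B:5/2,K:5/2):17/4,J:27/4):7/12,N:22/3)
total length: 287/12

BK,J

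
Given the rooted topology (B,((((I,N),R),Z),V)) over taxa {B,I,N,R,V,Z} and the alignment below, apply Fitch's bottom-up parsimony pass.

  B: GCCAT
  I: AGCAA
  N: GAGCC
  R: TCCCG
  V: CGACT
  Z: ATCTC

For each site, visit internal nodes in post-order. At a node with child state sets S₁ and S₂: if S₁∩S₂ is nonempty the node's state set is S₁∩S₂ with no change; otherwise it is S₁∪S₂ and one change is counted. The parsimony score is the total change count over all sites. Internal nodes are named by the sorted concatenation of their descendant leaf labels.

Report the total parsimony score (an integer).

16

IN@0: {A} ∪ {G} = {A,G} (union, +1)
INR@0: {A,G} ∪ {T} = {A,G,T} (union, +1)
INRZ@0: {A,G,T} ∩ {A} = {A} (intersection, +0)
INRVZ@0: {A} ∪ {C} = {A,C} (union, +1)
BINRVZ@0: {G} ∪ {A,C} = {A,C,G} (union, +1)
IN@1: {G} ∪ {A} = {A,G} (union, +1)
INR@1: {A,G} ∪ {C} = {A,C,G} (union, +1)
INRZ@1: {A,C,G} ∪ {T} = {A,C,G,T} (union, +1)
INRVZ@1: {A,C,G,T} ∩ {G} = {G} (intersection, +0)
BINRVZ@1: {C} ∪ {G} = {C,G} (union, +1)
IN@2: {C} ∪ {G} = {C,G} (union, +1)
INR@2: {C,G} ∩ {C} = {C} (intersection, +0)
INRZ@2: {C} ∩ {C} = {C} (intersection, +0)
INRVZ@2: {C} ∪ {A} = {A,C} (union, +1)
BINRVZ@2: {C} ∩ {A,C} = {C} (intersection, +0)
IN@3: {A} ∪ {C} = {A,C} (union, +1)
INR@3: {A,C} ∩ {C} = {C} (intersection, +0)
INRZ@3: {C} ∪ {T} = {C,T} (union, +1)
INRVZ@3: {C,T} ∩ {C} = {C} (intersection, +0)
BINRVZ@3: {A} ∪ {C} = {A,C} (union, +1)
IN@4: {A} ∪ {C} = {A,C} (union, +1)
INR@4: {A,C} ∪ {G} = {A,C,G} (union, +1)
INRZ@4: {A,C,G} ∩ {C} = {C} (intersection, +0)
INRVZ@4: {C} ∪ {T} = {C,T} (union, +1)
BINRVZ@4: {T} ∩ {C,T} = {T} (intersection, +0)
per-site changes: [4, 4, 2, 3, 3]; total = 16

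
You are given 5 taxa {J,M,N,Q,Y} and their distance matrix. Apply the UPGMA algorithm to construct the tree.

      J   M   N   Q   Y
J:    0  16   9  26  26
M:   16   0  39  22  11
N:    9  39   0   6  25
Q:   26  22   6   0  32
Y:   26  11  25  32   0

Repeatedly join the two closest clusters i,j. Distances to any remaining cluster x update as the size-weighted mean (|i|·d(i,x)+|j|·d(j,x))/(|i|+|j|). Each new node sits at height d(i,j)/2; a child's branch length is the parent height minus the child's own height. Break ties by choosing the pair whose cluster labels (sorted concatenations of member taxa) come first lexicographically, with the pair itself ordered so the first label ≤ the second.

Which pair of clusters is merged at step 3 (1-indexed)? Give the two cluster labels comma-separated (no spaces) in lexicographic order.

J,NQ

step 1: merge (N,Q) at d=6; branch lengths N→3, Q→3; new cluster NQ
  updated: d(J,NQ)=35/2, d(M,NQ)=61/2, d(NQ,Y)=57/2
step 2: merge (M,Y) at d=11; branch lengths M→11/2, Y→11/2; new cluster MY
  updated: d(J,MY)=21, d(MY,NQ)=59/2
step 3: merge (J,NQ) at d=35/2; branch lengths J→35/4, NQ→23/4; new cluster JNQ
  updated: d(JNQ,MY)=80/3
step 4: merge (JNQ,MY) at d=80/3; branch lengths JNQ→55/12, MY→47/6; new cluster JMNQY
final tree: ((J:35/4,(N:3,Q:3):23/4):55/12,(M:11/2,Y:11/2):47/6)
total length: 527/12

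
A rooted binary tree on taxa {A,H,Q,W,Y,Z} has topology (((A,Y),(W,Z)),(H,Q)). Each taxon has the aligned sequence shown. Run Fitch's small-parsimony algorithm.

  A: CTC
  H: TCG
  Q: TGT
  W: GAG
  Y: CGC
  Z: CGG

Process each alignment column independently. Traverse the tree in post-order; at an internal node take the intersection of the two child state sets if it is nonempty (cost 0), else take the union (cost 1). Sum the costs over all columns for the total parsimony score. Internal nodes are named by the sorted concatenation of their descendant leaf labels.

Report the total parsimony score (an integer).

7

[col 0] AY: children A:{C}, Y:{C} ∩→ {C}; cost 0
[col 0] WZ: children W:{G}, Z:{C} ∪→ {C,G}; cost 1
[col 0] AWYZ: children AY:{C}, WZ:{C,G} ∩→ {C}; cost 0
[col 0] HQ: children H:{T}, Q:{T} ∩→ {T}; cost 0
[col 0] AHQWYZ: children AWYZ:{C}, HQ:{T} ∪→ {C,T}; cost 1
[col 1] AY: children A:{T}, Y:{G} ∪→ {G,T}; cost 1
[col 1] WZ: children W:{A}, Z:{G} ∪→ {A,G}; cost 1
[col 1] AWYZ: children AY:{G,T}, WZ:{A,G} ∩→ {G}; cost 0
[col 1] HQ: children H:{C}, Q:{G} ∪→ {C,G}; cost 1
[col 1] AHQWYZ: children AWYZ:{G}, HQ:{C,G} ∩→ {G}; cost 0
[col 2] AY: children A:{C}, Y:{C} ∩→ {C}; cost 0
[col 2] WZ: children W:{G}, Z:{G} ∩→ {G}; cost 0
[col 2] AWYZ: children AY:{C}, WZ:{G} ∪→ {C,G}; cost 1
[col 2] HQ: children H:{G}, Q:{T} ∪→ {G,T}; cost 1
[col 2] AHQWYZ: children AWYZ:{C,G}, HQ:{G,T} ∩→ {G}; cost 0
per-site changes: [2, 3, 2]; total = 7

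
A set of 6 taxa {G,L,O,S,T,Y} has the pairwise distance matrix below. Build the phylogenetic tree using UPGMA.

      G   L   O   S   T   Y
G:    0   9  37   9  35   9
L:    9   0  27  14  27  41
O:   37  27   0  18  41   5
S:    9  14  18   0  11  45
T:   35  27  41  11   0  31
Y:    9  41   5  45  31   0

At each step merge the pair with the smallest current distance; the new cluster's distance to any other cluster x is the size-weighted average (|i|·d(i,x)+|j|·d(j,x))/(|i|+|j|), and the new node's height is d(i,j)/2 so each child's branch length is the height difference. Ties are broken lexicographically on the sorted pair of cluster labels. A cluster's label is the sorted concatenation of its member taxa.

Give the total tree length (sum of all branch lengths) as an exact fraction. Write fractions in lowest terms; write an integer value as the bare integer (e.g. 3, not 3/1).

step 1: merge (O,Y) at d=5; branch lengths O→5/2, Y→5/2; new cluster OY
  updated: d(G,OY)=23, d(L,OY)=34, d(OY,S)=63/2, d(OY,T)=36
step 2: merge (G,L) at d=9; branch lengths G→9/2, L→9/2; new cluster GL
  updated: d(GL,OY)=57/2, d(GL,S)=23/2, d(GL,T)=31
step 3: merge (S,T) at d=11; branch lengths S→11/2, T→11/2; new cluster ST
  updated: d(GL,ST)=85/4, d(OY,ST)=135/4
step 4: merge (GL,ST) at d=85/4; branch lengths GL→49/8, ST→41/8; new cluster GLST
  updated: d(GLST,OY)=249/8
step 5: merge (GLST,OY) at d=249/8; branch lengths GLST→79/16, OY→209/16; new cluster GLOSTY
final tree: (((G:9/2,L:9/2):49/8,(S:11/2,T:11/2):41/8):79/16,(O:5/2,Y:5/2):209/16)
total length: 217/4

217/4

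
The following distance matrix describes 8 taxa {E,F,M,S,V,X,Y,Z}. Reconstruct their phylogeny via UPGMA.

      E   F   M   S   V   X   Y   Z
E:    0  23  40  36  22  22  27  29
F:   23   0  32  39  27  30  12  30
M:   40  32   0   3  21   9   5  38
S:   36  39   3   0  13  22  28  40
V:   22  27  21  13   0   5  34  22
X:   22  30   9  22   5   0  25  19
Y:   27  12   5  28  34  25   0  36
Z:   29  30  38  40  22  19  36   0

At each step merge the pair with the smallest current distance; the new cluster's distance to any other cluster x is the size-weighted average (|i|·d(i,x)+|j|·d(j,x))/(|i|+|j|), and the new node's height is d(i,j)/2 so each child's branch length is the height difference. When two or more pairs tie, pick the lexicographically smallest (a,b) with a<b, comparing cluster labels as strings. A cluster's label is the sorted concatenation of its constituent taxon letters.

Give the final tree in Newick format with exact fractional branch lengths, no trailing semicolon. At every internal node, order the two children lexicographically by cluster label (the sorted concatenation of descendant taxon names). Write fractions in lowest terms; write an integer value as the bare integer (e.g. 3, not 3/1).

(((E:25/2,(F:6,Y:6):13/2):5/3,((M:3/2,S:3/2):53/8,(V:5/2,X:5/2):45/8):145/24):47/42,Z:107/7)

step 1: merge (M,S) at d=3; branch lengths M→3/2, S→3/2; new cluster MS
  updated: d(E,MS)=38, d(F,MS)=71/2, d(MS,V)=17, d(MS,X)=31/2, d(MS,Y)=33/2, d(MS,Z)=39
step 2: merge (V,X) at d=5; branch lengths V→5/2, X→5/2; new cluster VX
  updated: d(E,VX)=22, d(F,VX)=57/2, d(MS,VX)=65/4, d(VX,Y)=59/2, d(VX,Z)=41/2
step 3: merge (F,Y) at d=12; branch lengths F→6, Y→6; new cluster FY
  updated: d(E,FY)=25, d(FY,MS)=26, d(FY,VX)=29, d(FY,Z)=33
step 4: merge (MS,VX) at d=65/4; branch lengths MS→53/8, VX→45/8; new cluster MSVX
  updated: d(E,MSVX)=30, d(FY,MSVX)=55/2, d(MSVX,Z)=119/4
step 5: merge (E,FY) at d=25; branch lengths E→25/2, FY→13/2; new cluster EFY
  updated: d(EFY,MSVX)=85/3, d(EFY,Z)=95/3
step 6: merge (EFY,MSVX) at d=85/3; branch lengths EFY→5/3, MSVX→145/24; new cluster EFMSVXY
  updated: d(EFMSVXY,Z)=214/7
step 7: merge (EFMSVXY,Z) at d=214/7; branch lengths EFMSVXY→47/42, Z→107/7; new cluster EFMSVXYZ
final tree: (((E:25/2,(F:6,Y:6):13/2):5/3,((M:3/2,S:3/2):53/8,(V:5/2,X:5/2):45/8):145/24):47/42,Z:107/7)
total length: 12661/168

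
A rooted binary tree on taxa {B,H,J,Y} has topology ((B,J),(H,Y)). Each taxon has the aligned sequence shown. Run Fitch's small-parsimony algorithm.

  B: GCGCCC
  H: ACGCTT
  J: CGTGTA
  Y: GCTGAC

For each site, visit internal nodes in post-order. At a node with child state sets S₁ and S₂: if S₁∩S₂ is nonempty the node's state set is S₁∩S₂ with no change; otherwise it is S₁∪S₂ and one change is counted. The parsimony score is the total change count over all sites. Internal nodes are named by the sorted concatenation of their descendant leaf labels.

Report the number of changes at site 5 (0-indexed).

2

site 0, node BJ: B={G} ∪ J={C} → {C,G} (+1)
site 0, node HY: H={A} ∪ Y={G} → {A,G} (+1)
site 0, node BHJY: BJ={C,G} ∩ HY={A,G} → {G} (+0)
site 1, node BJ: B={C} ∪ J={G} → {C,G} (+1)
site 1, node HY: H={C} ∩ Y={C} → {C} (+0)
site 1, node BHJY: BJ={C,G} ∩ HY={C} → {C} (+0)
site 2, node BJ: B={G} ∪ J={T} → {G,T} (+1)
site 2, node HY: H={G} ∪ Y={T} → {G,T} (+1)
site 2, node BHJY: BJ={G,T} ∩ HY={G,T} → {G,T} (+0)
site 3, node BJ: B={C} ∪ J={G} → {C,G} (+1)
site 3, node HY: H={C} ∪ Y={G} → {C,G} (+1)
site 3, node BHJY: BJ={C,G} ∩ HY={C,G} → {C,G} (+0)
site 4, node BJ: B={C} ∪ J={T} → {C,T} (+1)
site 4, node HY: H={T} ∪ Y={A} → {A,T} (+1)
site 4, node BHJY: BJ={C,T} ∩ HY={A,T} → {T} (+0)
site 5, node BJ: B={C} ∪ J={A} → {A,C} (+1)
site 5, node HY: H={T} ∪ Y={C} → {C,T} (+1)
site 5, node BHJY: BJ={A,C} ∩ HY={C,T} → {C} (+0)
per-site changes: [2, 1, 2, 2, 2, 2]; total = 11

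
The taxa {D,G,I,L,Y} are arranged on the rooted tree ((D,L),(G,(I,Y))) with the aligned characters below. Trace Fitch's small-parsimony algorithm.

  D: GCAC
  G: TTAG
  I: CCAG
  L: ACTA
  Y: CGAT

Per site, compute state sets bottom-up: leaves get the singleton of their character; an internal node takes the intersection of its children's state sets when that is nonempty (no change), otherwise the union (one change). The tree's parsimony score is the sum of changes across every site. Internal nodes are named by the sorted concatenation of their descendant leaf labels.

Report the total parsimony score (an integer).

site 0, node DL: D={G} ∪ L={A} → {A,G} (+1)
site 0, node IY: I={C} ∩ Y={C} → {C} (+0)
site 0, node GIY: G={T} ∪ IY={C} → {C,T} (+1)
site 0, node DGILY: DL={A,G} ∪ GIY={C,T} → {A,C,G,T} (+1)
site 1, node DL: D={C} ∩ L={C} → {C} (+0)
site 1, node IY: I={C} ∪ Y={G} → {C,G} (+1)
site 1, node GIY: G={T} ∪ IY={C,G} → {C,G,T} (+1)
site 1, node DGILY: DL={C} ∩ GIY={C,G,T} → {C} (+0)
site 2, node DL: D={A} ∪ L={T} → {A,T} (+1)
site 2, node IY: I={A} ∩ Y={A} → {A} (+0)
site 2, node GIY: G={A} ∩ IY={A} → {A} (+0)
site 2, node DGILY: DL={A,T} ∩ GIY={A} → {A} (+0)
site 3, node DL: D={C} ∪ L={A} → {A,C} (+1)
site 3, node IY: I={G} ∪ Y={T} → {G,T} (+1)
site 3, node GIY: G={G} ∩ IY={G,T} → {G} (+0)
site 3, node DGILY: DL={A,C} ∪ GIY={G} → {A,C,G} (+1)
per-site changes: [3, 2, 1, 3]; total = 9

9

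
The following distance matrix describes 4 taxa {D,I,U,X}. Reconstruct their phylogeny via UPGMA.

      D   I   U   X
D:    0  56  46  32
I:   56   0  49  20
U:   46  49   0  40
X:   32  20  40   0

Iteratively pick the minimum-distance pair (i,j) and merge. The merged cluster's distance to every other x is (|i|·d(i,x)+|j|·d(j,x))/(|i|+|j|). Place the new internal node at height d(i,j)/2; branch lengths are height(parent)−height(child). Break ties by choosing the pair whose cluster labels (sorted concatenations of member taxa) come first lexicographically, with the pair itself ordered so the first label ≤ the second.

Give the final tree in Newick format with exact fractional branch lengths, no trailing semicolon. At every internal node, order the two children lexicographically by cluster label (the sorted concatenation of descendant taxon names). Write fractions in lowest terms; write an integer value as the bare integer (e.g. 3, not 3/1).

((D:22,(I:10,X:10):12):1/2,U:45/2)

step 1: merge (I,X) at d=20; branch lengths I→10, X→10; new cluster IX
  updated: d(D,IX)=44, d(IX,U)=89/2
step 2: merge (D,IX) at d=44; branch lengths D→22, IX→12; new cluster DIX
  updated: d(DIX,U)=45
step 3: merge (DIX,U) at d=45; branch lengths DIX→1/2, U→45/2; new cluster DIUX
final tree: ((D:22,(I:10,X:10):12):1/2,U:45/2)
total length: 77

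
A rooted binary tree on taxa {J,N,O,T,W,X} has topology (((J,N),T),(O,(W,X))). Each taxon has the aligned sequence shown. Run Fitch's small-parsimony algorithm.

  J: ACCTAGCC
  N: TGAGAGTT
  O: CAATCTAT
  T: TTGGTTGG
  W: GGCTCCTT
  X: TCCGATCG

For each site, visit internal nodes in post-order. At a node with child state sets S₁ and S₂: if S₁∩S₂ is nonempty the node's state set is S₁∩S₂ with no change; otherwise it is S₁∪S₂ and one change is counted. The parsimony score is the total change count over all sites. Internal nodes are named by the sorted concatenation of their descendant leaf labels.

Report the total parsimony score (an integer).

JN@0: {A} ∪ {T} = {A,T} (union, +1)
JNT@0: {A,T} ∩ {T} = {T} (intersection, +0)
WX@0: {G} ∪ {T} = {G,T} (union, +1)
OWX@0: {C} ∪ {G,T} = {C,G,T} (union, +1)
JNOTWX@0: {T} ∩ {C,G,T} = {T} (intersection, +0)
JN@1: {C} ∪ {G} = {C,G} (union, +1)
JNT@1: {C,G} ∪ {T} = {C,G,T} (union, +1)
WX@1: {G} ∪ {C} = {C,G} (union, +1)
OWX@1: {A} ∪ {C,G} = {A,C,G} (union, +1)
JNOTWX@1: {C,G,T} ∩ {A,C,G} = {C,G} (intersection, +0)
JN@2: {C} ∪ {A} = {A,C} (union, +1)
JNT@2: {A,C} ∪ {G} = {A,C,G} (union, +1)
WX@2: {C} ∩ {C} = {C} (intersection, +0)
OWX@2: {A} ∪ {C} = {A,C} (union, +1)
JNOTWX@2: {A,C,G} ∩ {A,C} = {A,C} (intersection, +0)
JN@3: {T} ∪ {G} = {G,T} (union, +1)
JNT@3: {G,T} ∩ {G} = {G} (intersection, +0)
WX@3: {T} ∪ {G} = {G,T} (union, +1)
OWX@3: {T} ∩ {G,T} = {T} (intersection, +0)
JNOTWX@3: {G} ∪ {T} = {G,T} (union, +1)
JN@4: {A} ∩ {A} = {A} (intersection, +0)
JNT@4: {A} ∪ {T} = {A,T} (union, +1)
WX@4: {C} ∪ {A} = {A,C} (union, +1)
OWX@4: {C} ∩ {A,C} = {C} (intersection, +0)
JNOTWX@4: {A,T} ∪ {C} = {A,C,T} (union, +1)
JN@5: {G} ∩ {G} = {G} (intersection, +0)
JNT@5: {G} ∪ {T} = {G,T} (union, +1)
WX@5: {C} ∪ {T} = {C,T} (union, +1)
OWX@5: {T} ∩ {C,T} = {T} (intersection, +0)
JNOTWX@5: {G,T} ∩ {T} = {T} (intersection, +0)
JN@6: {C} ∪ {T} = {C,T} (union, +1)
JNT@6: {C,T} ∪ {G} = {C,G,T} (union, +1)
WX@6: {T} ∪ {C} = {C,T} (union, +1)
OWX@6: {A} ∪ {C,T} = {A,C,T} (union, +1)
JNOTWX@6: {C,G,T} ∩ {A,C,T} = {C,T} (intersection, +0)
JN@7: {C} ∪ {T} = {C,T} (union, +1)
JNT@7: {C,T} ∪ {G} = {C,G,T} (union, +1)
WX@7: {T} ∪ {G} = {G,T} (union, +1)
OWX@7: {T} ∩ {G,T} = {T} (intersection, +0)
JNOTWX@7: {C,G,T} ∩ {T} = {T} (intersection, +0)
per-site changes: [3, 4, 3, 3, 3, 2, 4, 3]; total = 25

25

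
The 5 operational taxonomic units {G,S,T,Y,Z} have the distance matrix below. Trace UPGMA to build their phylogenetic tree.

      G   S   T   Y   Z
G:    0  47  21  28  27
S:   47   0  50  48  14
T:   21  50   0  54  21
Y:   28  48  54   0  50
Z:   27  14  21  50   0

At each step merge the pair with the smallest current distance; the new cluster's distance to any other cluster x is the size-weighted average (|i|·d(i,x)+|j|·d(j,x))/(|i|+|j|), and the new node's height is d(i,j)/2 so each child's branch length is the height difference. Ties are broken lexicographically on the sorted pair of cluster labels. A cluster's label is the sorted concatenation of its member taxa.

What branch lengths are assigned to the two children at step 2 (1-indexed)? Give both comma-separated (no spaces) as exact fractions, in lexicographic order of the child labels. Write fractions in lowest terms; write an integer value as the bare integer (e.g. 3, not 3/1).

21/2,21/2

iteration 1: select S,Z (d=14); attach at lengths (7, 7); label the merged cluster SZ
  updated: d(G,SZ)=37, d(SZ,T)=71/2, d(SZ,Y)=49
iteration 2: select G,T (d=21); attach at lengths (21/2, 21/2); label the merged cluster GT
  updated: d(GT,SZ)=145/4, d(GT,Y)=41
iteration 3: select GT,SZ (d=145/4); attach at lengths (61/8, 89/8); label the merged cluster GSTZ
  updated: d(GSTZ,Y)=45
iteration 4: select GSTZ,Y (d=45); attach at lengths (35/8, 45/2); label the merged cluster GSTYZ
final tree: (((G:21/2,T:21/2):61/8,(S:7,Z:7):89/8):35/8,Y:45/2)
total length: 645/8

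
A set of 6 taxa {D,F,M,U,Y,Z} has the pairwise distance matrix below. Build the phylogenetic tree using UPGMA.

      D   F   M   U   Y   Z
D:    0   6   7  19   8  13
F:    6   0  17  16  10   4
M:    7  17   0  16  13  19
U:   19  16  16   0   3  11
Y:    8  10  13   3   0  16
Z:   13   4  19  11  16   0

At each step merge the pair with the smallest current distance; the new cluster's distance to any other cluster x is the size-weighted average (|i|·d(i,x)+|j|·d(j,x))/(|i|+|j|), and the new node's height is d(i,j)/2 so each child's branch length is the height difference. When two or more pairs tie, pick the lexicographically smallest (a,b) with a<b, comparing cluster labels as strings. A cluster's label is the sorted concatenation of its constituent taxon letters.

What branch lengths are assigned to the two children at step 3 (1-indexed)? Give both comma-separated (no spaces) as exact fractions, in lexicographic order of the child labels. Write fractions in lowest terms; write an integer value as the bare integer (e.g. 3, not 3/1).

7/2,7/2

1. join U+Y (d=3) ⇒ UY; edges |U|=3/2, |Y|=3/2
  updated: d(D,UY)=27/2, d(F,UY)=13, d(M,UY)=29/2, d(UY,Z)=27/2
2. join F+Z (d=4) ⇒ FZ; edges |F|=2, |Z|=2
  updated: d(D,FZ)=19/2, d(FZ,M)=18, d(FZ,UY)=53/4
3. join D+M (d=7) ⇒ DM; edges |D|=7/2, |M|=7/2
  updated: d(DM,FZ)=55/4, d(DM,UY)=14
4. join FZ+UY (d=53/4) ⇒ FUYZ; edges |FZ|=37/8, |UY|=41/8
  updated: d(DM,FUYZ)=111/8
5. join DM+FUYZ (d=111/8) ⇒ DFMUYZ; edges |DM|=55/16, |FUYZ|=5/16
final tree: ((D:7/2,M:7/2):55/16,((F:2,Z:2):37/8,(U:3/2,Y:3/2):41/8):5/16)
total length: 55/2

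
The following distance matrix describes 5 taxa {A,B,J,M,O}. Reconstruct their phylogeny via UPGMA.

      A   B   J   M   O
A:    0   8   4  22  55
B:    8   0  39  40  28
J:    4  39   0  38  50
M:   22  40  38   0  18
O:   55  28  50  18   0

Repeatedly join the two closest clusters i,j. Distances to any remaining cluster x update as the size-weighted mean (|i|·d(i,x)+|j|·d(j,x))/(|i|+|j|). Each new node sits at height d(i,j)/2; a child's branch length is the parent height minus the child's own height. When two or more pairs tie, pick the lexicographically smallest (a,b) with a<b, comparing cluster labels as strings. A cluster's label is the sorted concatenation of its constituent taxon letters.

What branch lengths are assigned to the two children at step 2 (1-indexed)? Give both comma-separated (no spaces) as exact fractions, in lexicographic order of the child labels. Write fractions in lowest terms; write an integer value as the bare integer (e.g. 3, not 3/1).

9,9

1. join A+J (d=4) ⇒ AJ; edges |A|=2, |J|=2
  updated: d(AJ,B)=47/2, d(AJ,M)=30, d(AJ,O)=105/2
2. join M+O (d=18) ⇒ MO; edges |M|=9, |O|=9
  updated: d(AJ,MO)=165/4, d(B,MO)=34
3. join AJ+B (d=47/2) ⇒ ABJ; edges |AJ|=39/4, |B|=47/4
  updated: d(ABJ,MO)=233/6
4. join ABJ+MO (d=233/6) ⇒ ABJMO; edges |ABJ|=23/3, |MO|=125/12
final tree: (((A:2,J:2):39/4,B:47/4):23/3,(M:9,O:9):125/12)
total length: 739/12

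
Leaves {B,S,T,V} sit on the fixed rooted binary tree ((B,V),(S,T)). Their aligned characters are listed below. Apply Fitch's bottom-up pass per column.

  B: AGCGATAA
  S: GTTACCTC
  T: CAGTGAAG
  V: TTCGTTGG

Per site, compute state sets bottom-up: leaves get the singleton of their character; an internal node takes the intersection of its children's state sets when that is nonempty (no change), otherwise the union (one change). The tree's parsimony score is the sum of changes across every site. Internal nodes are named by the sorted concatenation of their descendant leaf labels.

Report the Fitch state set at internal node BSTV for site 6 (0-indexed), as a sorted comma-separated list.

[col 0] BV: children B:{A}, V:{T} ∪→ {A,T}; cost 1
[col 0] ST: children S:{G}, T:{C} ∪→ {C,G}; cost 1
[col 0] BSTV: children BV:{A,T}, ST:{C,G} ∪→ {A,C,G,T}; cost 1
[col 1] BV: children B:{G}, V:{T} ∪→ {G,T}; cost 1
[col 1] ST: children S:{T}, T:{A} ∪→ {A,T}; cost 1
[col 1] BSTV: children BV:{G,T}, ST:{A,T} ∩→ {T}; cost 0
[col 2] BV: children B:{C}, V:{C} ∩→ {C}; cost 0
[col 2] ST: children S:{T}, T:{G} ∪→ {G,T}; cost 1
[col 2] BSTV: children BV:{C}, ST:{G,T} ∪→ {C,G,T}; cost 1
[col 3] BV: children B:{G}, V:{G} ∩→ {G}; cost 0
[col 3] ST: children S:{A}, T:{T} ∪→ {A,T}; cost 1
[col 3] BSTV: children BV:{G}, ST:{A,T} ∪→ {A,G,T}; cost 1
[col 4] BV: children B:{A}, V:{T} ∪→ {A,T}; cost 1
[col 4] ST: children S:{C}, T:{G} ∪→ {C,G}; cost 1
[col 4] BSTV: children BV:{A,T}, ST:{C,G} ∪→ {A,C,G,T}; cost 1
[col 5] BV: children B:{T}, V:{T} ∩→ {T}; cost 0
[col 5] ST: children S:{C}, T:{A} ∪→ {A,C}; cost 1
[col 5] BSTV: children BV:{T}, ST:{A,C} ∪→ {A,C,T}; cost 1
[col 6] BV: children B:{A}, V:{G} ∪→ {A,G}; cost 1
[col 6] ST: children S:{T}, T:{A} ∪→ {A,T}; cost 1
[col 6] BSTV: children BV:{A,G}, ST:{A,T} ∩→ {A}; cost 0
[col 7] BV: children B:{A}, V:{G} ∪→ {A,G}; cost 1
[col 7] ST: children S:{C}, T:{G} ∪→ {C,G}; cost 1
[col 7] BSTV: children BV:{A,G}, ST:{C,G} ∩→ {G}; cost 0
per-site changes: [3, 2, 2, 2, 3, 2, 2, 2]; total = 18

A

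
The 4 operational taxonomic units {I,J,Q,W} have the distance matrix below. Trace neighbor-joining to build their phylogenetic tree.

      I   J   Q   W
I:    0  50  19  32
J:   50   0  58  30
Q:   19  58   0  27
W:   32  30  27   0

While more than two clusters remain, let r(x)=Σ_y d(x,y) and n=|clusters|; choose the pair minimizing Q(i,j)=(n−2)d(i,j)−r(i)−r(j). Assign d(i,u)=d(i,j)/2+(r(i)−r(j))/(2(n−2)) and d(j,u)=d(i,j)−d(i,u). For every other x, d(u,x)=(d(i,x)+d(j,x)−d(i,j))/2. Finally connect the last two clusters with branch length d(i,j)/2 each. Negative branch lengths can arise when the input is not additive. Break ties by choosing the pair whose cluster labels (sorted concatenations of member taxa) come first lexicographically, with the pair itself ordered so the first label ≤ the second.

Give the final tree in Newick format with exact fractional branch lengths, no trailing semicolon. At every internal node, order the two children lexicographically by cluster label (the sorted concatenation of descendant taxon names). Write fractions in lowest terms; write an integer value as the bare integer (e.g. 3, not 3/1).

iteration 1: select I,Q (d=19, Q=-167); attach at lengths (35/4, 41/4); label the merged cluster IQ
  updated: d(IQ,J)=89/2, d(IQ,W)=20
iteration 2: select IQ,J (d=89/2, Q=-189/2); attach at lengths (69/4, 109/4); label the merged cluster IJQ
  updated: d(IJQ,W)=11/4
iteration 3: select IJQ,W (d=11/4); attach at lengths (11/8, 11/8); label the merged cluster IJQW
final tree: (((I:35/4,Q:41/4):69/4,J:109/4):11/8,W:11/8)
total length: 265/4

(((I:35/4,Q:41/4):69/4,J:109/4):11/8,W:11/8)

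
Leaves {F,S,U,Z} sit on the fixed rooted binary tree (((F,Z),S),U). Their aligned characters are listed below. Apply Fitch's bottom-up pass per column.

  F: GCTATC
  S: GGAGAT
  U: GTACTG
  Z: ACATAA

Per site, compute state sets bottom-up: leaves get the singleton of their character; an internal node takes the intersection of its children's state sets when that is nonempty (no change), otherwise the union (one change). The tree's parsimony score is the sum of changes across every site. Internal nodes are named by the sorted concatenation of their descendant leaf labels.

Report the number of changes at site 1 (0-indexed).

site 0, node FZ: F={G} ∪ Z={A} → {A,G} (+1)
site 0, node FSZ: FZ={A,G} ∩ S={G} → {G} (+0)
site 0, node FSUZ: FSZ={G} ∩ U={G} → {G} (+0)
site 1, node FZ: F={C} ∩ Z={C} → {C} (+0)
site 1, node FSZ: FZ={C} ∪ S={G} → {C,G} (+1)
site 1, node FSUZ: FSZ={C,G} ∪ U={T} → {C,G,T} (+1)
site 2, node FZ: F={T} ∪ Z={A} → {A,T} (+1)
site 2, node FSZ: FZ={A,T} ∩ S={A} → {A} (+0)
site 2, node FSUZ: FSZ={A} ∩ U={A} → {A} (+0)
site 3, node FZ: F={A} ∪ Z={T} → {A,T} (+1)
site 3, node FSZ: FZ={A,T} ∪ S={G} → {A,G,T} (+1)
site 3, node FSUZ: FSZ={A,G,T} ∪ U={C} → {A,C,G,T} (+1)
site 4, node FZ: F={T} ∪ Z={A} → {A,T} (+1)
site 4, node FSZ: FZ={A,T} ∩ S={A} → {A} (+0)
site 4, node FSUZ: FSZ={A} ∪ U={T} → {A,T} (+1)
site 5, node FZ: F={C} ∪ Z={A} → {A,C} (+1)
site 5, node FSZ: FZ={A,C} ∪ S={T} → {A,C,T} (+1)
site 5, node FSUZ: FSZ={A,C,T} ∪ U={G} → {A,C,G,T} (+1)
per-site changes: [1, 2, 1, 3, 2, 3]; total = 12

2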